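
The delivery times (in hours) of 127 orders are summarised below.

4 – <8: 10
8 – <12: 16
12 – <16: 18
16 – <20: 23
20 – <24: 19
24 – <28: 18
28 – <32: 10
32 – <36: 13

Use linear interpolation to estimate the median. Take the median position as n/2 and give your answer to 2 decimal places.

19.39

Cumulative frequencies: 10, 26, 44, 67, 86, 104, 114, 127
n = 127; position = n/2 = 63.5.
This falls in the class 16 – <20: L = 16, F = 44, f = 23, h = 4.
Median ≈ 16 + ((63.5 − 44) / 23) × 4 = 19.3913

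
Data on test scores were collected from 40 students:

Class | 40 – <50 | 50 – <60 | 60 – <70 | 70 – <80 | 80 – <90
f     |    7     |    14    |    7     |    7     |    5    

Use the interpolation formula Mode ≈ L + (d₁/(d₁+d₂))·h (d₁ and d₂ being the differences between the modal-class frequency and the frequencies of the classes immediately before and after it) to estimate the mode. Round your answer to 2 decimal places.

Modal class: 50 – <60 (highest frequency 14).
d₁ = 14 − 7 = 7, d₂ = 14 − 7 = 7
Mode ≈ 50 + (7/(7+7)) × 10 = 50 + 5.0000 = 55.0000

55.00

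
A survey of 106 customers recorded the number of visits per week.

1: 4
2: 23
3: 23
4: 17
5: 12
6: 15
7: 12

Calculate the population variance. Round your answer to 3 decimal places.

3.122

Values: 1, 2, 3, 4, 5, 6, 7
n = 106, Σfx = 421, mean = 3.9717
Σfx² = 2003
Σf(x − x̄)² = Σfx² − (Σfx)²/n = 2003 − 421²/106 = 330.9151
Population variance = 330.9151 / 106 = 3.1218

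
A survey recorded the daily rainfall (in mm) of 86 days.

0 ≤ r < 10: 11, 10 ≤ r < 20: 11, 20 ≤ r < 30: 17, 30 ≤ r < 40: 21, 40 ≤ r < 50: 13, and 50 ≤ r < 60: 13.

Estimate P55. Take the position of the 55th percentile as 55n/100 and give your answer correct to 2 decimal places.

33.95

Cumulative frequencies: 11, 22, 39, 60, 73, 86
n = 86; position = 55n/100 = 47.3.
This falls in the class 30 ≤ r < 40: L = 30, F = 39, f = 21, h = 10.
55th percentile ≈ 30 + ((47.3 − 39) / 21) × 10 = 33.9524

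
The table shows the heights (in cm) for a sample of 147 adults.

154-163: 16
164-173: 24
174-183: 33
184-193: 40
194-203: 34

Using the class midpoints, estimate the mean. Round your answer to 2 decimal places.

Midpoints: 158.5, 168.5, 178.5, 188.5, 198.5
Σfm = 16×158.5 + 24×168.5 + 33×178.5 + 40×188.5 + 34×198.5 = 26759.5
n = Σf = 147
Mean = 26759.5 / 147 = 182.0374

182.04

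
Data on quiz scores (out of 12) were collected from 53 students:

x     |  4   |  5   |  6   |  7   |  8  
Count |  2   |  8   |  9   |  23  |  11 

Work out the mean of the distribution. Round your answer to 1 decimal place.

Values: 4, 5, 6, 7, 8
Σfx = 2×4 + 8×5 + 9×6 + 23×7 + 11×8 = 351
n = Σf = 53
Mean = 351 / 53 = 6.6226

6.6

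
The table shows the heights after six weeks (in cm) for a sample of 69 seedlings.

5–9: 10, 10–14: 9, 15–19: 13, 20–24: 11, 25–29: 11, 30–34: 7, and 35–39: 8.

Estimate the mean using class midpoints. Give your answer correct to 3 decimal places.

21.130

Midpoints: 7, 12, 17, 22, 27, 32, 37
Σfm = 10×7 + 9×12 + 13×17 + 11×22 + 11×27 + 7×32 + 8×37 = 1458
n = Σf = 69
Mean = 1458 / 69 = 21.1304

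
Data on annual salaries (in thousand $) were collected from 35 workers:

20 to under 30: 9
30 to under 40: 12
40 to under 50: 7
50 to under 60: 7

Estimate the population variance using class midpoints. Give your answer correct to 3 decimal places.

Midpoints: 25, 35, 45, 55
n = 35, Σfm = 1345, mean = 38.4286
Σfm² = 55675
Σf(m − x̄)² = Σfm² − (Σfm)²/n = 55675 − 1345²/35 = 3988.5714
Population variance = 3988.5714 / 35 = 113.9592

113.959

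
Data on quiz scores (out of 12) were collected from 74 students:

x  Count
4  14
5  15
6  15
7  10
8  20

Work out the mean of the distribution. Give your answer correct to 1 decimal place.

Values: 4, 5, 6, 7, 8
Σfx = 14×4 + 15×5 + 15×6 + 10×7 + 20×8 = 451
n = Σf = 74
Mean = 451 / 74 = 6.0946

6.1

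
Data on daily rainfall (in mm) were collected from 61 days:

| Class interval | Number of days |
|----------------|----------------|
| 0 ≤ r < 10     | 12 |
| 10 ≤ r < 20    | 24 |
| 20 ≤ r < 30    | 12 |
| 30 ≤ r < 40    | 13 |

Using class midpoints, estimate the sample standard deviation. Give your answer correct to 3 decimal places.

Midpoints: 5, 15, 25, 35
n = 61, Σfm = 1175, mean = 19.2623
Σfm² = 29125
Σf(m − x̄)² = Σfm² − (Σfm)²/n = 29125 − 1175²/61 = 6491.8033
Sample variance = 6491.8033 / 60 = 108.1967
Standard deviation = √108.1967 = 10.4018

10.402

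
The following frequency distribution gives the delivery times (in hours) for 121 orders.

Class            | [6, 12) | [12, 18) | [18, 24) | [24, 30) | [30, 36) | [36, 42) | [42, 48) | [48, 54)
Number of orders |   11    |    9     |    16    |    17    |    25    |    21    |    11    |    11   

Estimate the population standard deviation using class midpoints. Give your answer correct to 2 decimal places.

12.02

Midpoints: 9, 15, 21, 27, 33, 39, 45, 51
n = 121, Σfm = 3729, mean = 30.8182
Σfm² = 132417
Σf(m − x̄)² = Σfm² − (Σfm)²/n = 132417 − 3729²/121 = 17496.0000
Population variance = 17496.0000 / 121 = 144.5950
Standard deviation = √144.5950 = 12.0248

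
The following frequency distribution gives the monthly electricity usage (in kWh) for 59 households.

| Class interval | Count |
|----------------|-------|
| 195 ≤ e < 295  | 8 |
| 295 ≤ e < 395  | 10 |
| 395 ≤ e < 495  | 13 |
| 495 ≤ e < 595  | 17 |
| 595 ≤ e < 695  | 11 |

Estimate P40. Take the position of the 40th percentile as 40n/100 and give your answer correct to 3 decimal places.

438.077

Cumulative frequencies: 8, 18, 31, 48, 59
n = 59; position = 40n/100 = 23.6.
This falls in the class 395 ≤ e < 495: L = 395, F = 18, f = 13, h = 100.
40th percentile ≈ 395 + ((23.6 − 18) / 13) × 100 = 438.0769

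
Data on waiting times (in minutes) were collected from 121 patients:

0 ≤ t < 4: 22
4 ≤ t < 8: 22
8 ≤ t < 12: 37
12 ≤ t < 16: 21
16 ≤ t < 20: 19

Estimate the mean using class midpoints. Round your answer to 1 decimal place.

9.8

Midpoints: 2, 6, 10, 14, 18
Σfm = 22×2 + 22×6 + 37×10 + 21×14 + 19×18 = 1182
n = Σf = 121
Mean = 1182 / 121 = 9.7686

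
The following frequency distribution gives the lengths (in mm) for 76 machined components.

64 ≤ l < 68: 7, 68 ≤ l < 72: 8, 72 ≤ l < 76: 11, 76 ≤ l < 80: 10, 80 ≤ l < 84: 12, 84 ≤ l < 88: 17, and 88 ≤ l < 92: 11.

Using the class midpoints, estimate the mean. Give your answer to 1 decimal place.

79.6

Midpoints: 66, 70, 74, 78, 82, 86, 90
Σfm = 7×66 + 8×70 + 11×74 + 10×78 + 12×82 + 17×86 + 11×90 = 6052
n = Σf = 76
Mean = 6052 / 76 = 79.6316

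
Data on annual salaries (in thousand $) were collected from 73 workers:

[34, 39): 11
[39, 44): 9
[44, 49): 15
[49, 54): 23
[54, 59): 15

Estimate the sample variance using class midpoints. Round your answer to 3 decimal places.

44.920

Midpoints: 36.5, 41.5, 46.5, 51.5, 56.5
n = 73, Σfm = 3504.5, mean = 48.0068
Σfm² = 171474.25
Σf(m − x̄)² = Σfm² − (Σfm)²/n = 171474.25 − 3504.5²/73 = 3234.2466
Sample variance = 3234.2466 / 72 = 44.9201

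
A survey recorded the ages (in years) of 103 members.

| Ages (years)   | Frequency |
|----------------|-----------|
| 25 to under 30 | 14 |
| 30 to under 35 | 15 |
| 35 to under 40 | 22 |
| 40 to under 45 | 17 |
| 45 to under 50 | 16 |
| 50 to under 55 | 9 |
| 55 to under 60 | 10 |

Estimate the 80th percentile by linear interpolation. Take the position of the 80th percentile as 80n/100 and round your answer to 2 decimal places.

49.50

Cumulative frequencies: 14, 29, 51, 68, 84, 93, 103
n = 103; position = 80n/100 = 82.4.
This falls in the class 45 to under 50: L = 45, F = 68, f = 16, h = 5.
80th percentile ≈ 45 + ((82.4 − 68) / 16) × 5 = 49.5000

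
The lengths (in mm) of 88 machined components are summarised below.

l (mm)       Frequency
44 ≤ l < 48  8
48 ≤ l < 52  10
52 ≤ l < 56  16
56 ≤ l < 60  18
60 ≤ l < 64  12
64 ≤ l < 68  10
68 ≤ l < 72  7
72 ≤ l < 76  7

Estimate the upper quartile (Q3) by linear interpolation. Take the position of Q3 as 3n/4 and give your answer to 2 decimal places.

Cumulative frequencies: 8, 18, 34, 52, 64, 74, 81, 88
n = 88; position = 3n/4 = 66.
This falls in the class 64 ≤ l < 68: L = 64, F = 64, f = 10, h = 4.
Upper quartile ≈ 64 + ((66 − 64) / 10) × 4 = 64.8000

64.80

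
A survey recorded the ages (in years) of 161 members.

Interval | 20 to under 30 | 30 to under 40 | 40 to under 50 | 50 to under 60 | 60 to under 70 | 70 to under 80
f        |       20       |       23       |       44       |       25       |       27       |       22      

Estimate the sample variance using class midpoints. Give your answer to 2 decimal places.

245.15

Midpoints: 25, 35, 45, 55, 65, 75
n = 161, Σfm = 8065, mean = 50.0932
Σfm² = 443225
Σf(m − x̄)² = Σfm² − (Σfm)²/n = 443225 − 8065²/161 = 39223.6025
Sample variance = 39223.6025 / 160 = 245.1475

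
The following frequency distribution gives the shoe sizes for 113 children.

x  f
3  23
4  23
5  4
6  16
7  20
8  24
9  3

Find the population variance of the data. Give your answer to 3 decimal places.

Values: 3, 4, 5, 6, 7, 8, 9
n = 113, Σfx = 636, mean = 5.6283
Σfx² = 4010
Σf(x − x̄)² = Σfx² − (Σfx)²/n = 4010 − 636²/113 = 430.3894
Population variance = 430.3894 / 113 = 3.8088

3.809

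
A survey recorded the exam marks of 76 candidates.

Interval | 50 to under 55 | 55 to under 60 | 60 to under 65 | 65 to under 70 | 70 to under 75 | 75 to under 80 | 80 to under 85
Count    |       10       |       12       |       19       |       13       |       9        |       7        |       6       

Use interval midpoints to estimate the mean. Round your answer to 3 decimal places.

65.395

Midpoints: 52.5, 57.5, 62.5, 67.5, 72.5, 77.5, 82.5
Σfm = 10×52.5 + 12×57.5 + 19×62.5 + 13×67.5 + 9×72.5 + 7×77.5 + 6×82.5 = 4970
n = Σf = 76
Mean = 4970 / 76 = 65.3947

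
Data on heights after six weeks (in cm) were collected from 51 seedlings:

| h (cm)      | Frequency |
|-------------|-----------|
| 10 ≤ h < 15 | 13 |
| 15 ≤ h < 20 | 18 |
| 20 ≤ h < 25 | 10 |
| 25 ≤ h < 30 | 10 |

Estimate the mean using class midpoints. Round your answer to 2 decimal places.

19.17

Midpoints: 12.5, 17.5, 22.5, 27.5
Σfm = 13×12.5 + 18×17.5 + 10×22.5 + 10×27.5 = 977.5
n = Σf = 51
Mean = 977.5 / 51 = 19.1667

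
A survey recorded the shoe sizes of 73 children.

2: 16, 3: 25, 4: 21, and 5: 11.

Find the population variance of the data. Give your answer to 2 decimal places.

0.97

Values: 2, 3, 4, 5
n = 73, Σfx = 246, mean = 3.3699
Σfx² = 900
Σf(x − x̄)² = Σfx² − (Σfx)²/n = 900 − 246²/73 = 71.0137
Population variance = 71.0137 / 73 = 0.9728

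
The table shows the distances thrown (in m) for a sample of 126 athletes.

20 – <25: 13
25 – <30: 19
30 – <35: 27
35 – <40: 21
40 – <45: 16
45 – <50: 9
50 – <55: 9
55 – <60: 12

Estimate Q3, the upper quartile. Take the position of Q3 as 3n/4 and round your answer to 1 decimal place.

44.5

Cumulative frequencies: 13, 32, 59, 80, 96, 105, 114, 126
n = 126; position = 3n/4 = 94.5.
This falls in the class 40 – <45: L = 40, F = 80, f = 16, h = 5.
Upper quartile ≈ 40 + ((94.5 − 80) / 16) × 5 = 44.5312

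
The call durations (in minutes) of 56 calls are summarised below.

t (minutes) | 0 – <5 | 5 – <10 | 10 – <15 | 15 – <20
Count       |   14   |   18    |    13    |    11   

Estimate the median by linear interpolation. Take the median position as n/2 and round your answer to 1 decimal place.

Cumulative frequencies: 14, 32, 45, 56
n = 56; position = n/2 = 28.
This falls in the class 5 – <10: L = 5, F = 14, f = 18, h = 5.
Median ≈ 5 + ((28 − 14) / 18) × 5 = 8.8889

8.9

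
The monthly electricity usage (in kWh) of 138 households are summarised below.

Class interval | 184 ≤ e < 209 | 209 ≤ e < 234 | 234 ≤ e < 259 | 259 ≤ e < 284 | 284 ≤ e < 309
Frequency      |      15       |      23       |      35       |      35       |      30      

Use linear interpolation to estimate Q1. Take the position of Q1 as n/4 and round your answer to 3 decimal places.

Cumulative frequencies: 15, 38, 73, 108, 138
n = 138; position = n/4 = 34.5.
This falls in the class 209 ≤ e < 234: L = 209, F = 15, f = 23, h = 25.
Lower quartile ≈ 209 + ((34.5 − 15) / 23) × 25 = 230.1957

230.196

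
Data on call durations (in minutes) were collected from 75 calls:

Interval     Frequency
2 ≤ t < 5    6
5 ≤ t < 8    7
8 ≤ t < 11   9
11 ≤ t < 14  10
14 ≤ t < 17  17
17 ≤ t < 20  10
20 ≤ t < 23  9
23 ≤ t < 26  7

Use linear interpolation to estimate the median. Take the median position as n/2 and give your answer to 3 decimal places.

Cumulative frequencies: 6, 13, 22, 32, 49, 59, 68, 75
n = 75; position = n/2 = 37.5.
This falls in the class 14 ≤ t < 17: L = 14, F = 32, f = 17, h = 3.
Median ≈ 14 + ((37.5 − 32) / 17) × 3 = 14.9706

14.971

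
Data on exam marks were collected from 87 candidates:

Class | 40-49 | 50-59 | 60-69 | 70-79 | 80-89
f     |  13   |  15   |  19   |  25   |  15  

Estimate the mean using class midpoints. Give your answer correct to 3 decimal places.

Midpoints: 44.5, 54.5, 64.5, 74.5, 84.5
Σfm = 13×44.5 + 15×54.5 + 19×64.5 + 25×74.5 + 15×84.5 = 5751.5
n = Σf = 87
Mean = 5751.5 / 87 = 66.1092

66.109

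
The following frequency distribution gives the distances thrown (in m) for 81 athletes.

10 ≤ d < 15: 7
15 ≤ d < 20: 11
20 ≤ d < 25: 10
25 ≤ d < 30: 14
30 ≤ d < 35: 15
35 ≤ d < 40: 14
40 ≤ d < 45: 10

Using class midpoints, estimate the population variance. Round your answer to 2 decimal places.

Midpoints: 12.5, 17.5, 22.5, 27.5, 32.5, 37.5, 42.5
n = 81, Σfm = 2327.5, mean = 28.7346
Σfm² = 73706.25
Σf(m − x̄)² = Σfm² − (Σfm)²/n = 73706.25 − 2327.5²/81 = 6826.5432
Population variance = 6826.5432 / 81 = 84.2783

84.28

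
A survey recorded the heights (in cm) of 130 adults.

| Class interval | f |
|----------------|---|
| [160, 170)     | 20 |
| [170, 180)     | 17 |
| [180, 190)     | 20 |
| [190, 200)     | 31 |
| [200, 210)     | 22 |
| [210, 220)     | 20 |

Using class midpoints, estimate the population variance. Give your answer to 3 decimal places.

268.615

Midpoints: 165, 175, 185, 195, 205, 215
n = 130, Σfm = 24830, mean = 191.0000
Σfm² = 4777450
Σf(m − x̄)² = Σfm² − (Σfm)²/n = 4777450 − 24830²/130 = 34920.0000
Population variance = 34920.0000 / 130 = 268.6154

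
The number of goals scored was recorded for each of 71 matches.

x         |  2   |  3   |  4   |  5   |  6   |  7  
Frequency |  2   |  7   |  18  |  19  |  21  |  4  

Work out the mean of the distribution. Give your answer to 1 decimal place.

4.9

Values: 2, 3, 4, 5, 6, 7
Σfx = 2×2 + 7×3 + 18×4 + 19×5 + 21×6 + 4×7 = 346
n = Σf = 71
Mean = 346 / 71 = 4.8732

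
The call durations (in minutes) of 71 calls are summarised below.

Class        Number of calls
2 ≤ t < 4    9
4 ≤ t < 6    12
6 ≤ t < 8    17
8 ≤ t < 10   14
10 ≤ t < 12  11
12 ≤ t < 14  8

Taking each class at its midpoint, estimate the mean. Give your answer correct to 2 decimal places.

Midpoints: 3, 5, 7, 9, 11, 13
Σfm = 9×3 + 12×5 + 17×7 + 14×9 + 11×11 + 8×13 = 557
n = Σf = 71
Mean = 557 / 71 = 7.8451

7.85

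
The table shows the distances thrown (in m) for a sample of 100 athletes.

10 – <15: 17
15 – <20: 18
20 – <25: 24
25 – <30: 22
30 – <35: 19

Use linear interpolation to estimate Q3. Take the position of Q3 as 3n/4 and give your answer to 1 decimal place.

28.6

Cumulative frequencies: 17, 35, 59, 81, 100
n = 100; position = 3n/4 = 75.
This falls in the class 25 – <30: L = 25, F = 59, f = 22, h = 5.
Upper quartile ≈ 25 + ((75 − 59) / 22) × 5 = 28.6364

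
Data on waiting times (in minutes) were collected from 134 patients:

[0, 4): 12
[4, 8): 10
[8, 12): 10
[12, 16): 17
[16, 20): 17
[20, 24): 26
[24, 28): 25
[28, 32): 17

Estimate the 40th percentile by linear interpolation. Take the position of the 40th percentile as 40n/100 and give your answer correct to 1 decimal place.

17.1

Cumulative frequencies: 12, 22, 32, 49, 66, 92, 117, 134
n = 134; position = 40n/100 = 53.6.
This falls in the class [16, 20): L = 16, F = 49, f = 17, h = 4.
40th percentile ≈ 16 + ((53.6 − 49) / 17) × 4 = 17.0824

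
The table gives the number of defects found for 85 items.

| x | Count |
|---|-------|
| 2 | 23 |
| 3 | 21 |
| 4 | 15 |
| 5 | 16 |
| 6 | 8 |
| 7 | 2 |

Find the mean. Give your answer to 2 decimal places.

3.66

Values: 2, 3, 4, 5, 6, 7
Σfx = 23×2 + 21×3 + 15×4 + 16×5 + 8×6 + 2×7 = 311
n = Σf = 85
Mean = 311 / 85 = 3.6588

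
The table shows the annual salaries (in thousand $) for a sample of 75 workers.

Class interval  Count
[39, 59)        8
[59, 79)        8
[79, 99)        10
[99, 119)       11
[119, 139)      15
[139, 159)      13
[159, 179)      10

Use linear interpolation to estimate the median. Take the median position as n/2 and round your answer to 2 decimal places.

119.67

Cumulative frequencies: 8, 16, 26, 37, 52, 65, 75
n = 75; position = n/2 = 37.5.
This falls in the class [119, 139): L = 119, F = 37, f = 15, h = 20.
Median ≈ 119 + ((37.5 − 37) / 15) × 20 = 119.6667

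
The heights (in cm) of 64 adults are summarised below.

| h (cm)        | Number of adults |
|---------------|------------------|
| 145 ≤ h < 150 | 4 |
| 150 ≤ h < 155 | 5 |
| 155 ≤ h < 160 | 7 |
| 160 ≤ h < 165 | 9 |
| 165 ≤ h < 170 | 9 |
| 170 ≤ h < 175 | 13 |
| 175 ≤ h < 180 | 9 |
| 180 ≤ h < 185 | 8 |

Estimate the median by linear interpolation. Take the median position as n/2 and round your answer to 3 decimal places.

Cumulative frequencies: 4, 9, 16, 25, 34, 47, 56, 64
n = 64; position = n/2 = 32.
This falls in the class 165 ≤ h < 170: L = 165, F = 25, f = 9, h = 5.
Median ≈ 165 + ((32 − 25) / 9) × 5 = 168.8889

168.889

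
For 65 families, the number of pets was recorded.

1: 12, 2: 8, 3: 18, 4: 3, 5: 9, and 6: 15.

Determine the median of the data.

3

Cumulative frequencies: 12, 20, 38, 41, 50, 65
n = 65, so the median is the value in position (n+1)/2 = 33.
Position 33 falls at value 3.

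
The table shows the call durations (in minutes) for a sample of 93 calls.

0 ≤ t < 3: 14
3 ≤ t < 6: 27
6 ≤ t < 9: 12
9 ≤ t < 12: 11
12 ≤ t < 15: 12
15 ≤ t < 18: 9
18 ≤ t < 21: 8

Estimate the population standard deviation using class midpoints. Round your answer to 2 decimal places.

Midpoints: 1.5, 4.5, 7.5, 10.5, 13.5, 16.5, 19.5
n = 93, Σfm = 814.5, mean = 8.7581
Σfm² = 10145.25
Σf(m − x̄)² = Σfm² − (Σfm)²/n = 10145.25 − 814.5²/93 = 3011.8065
Population variance = 3011.8065 / 93 = 32.3850
Standard deviation = √32.3850 = 5.6908

5.69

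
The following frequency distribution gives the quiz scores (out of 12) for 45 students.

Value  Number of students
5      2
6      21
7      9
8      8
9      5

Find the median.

6

Cumulative frequencies: 2, 23, 32, 40, 45
n = 45, so the median is the value in position (n+1)/2 = 23.
Position 23 falls at value 6.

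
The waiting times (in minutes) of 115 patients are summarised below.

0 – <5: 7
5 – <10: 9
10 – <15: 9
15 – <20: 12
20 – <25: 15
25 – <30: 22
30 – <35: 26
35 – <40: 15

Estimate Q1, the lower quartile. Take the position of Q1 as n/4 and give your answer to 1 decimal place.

16.6

Cumulative frequencies: 7, 16, 25, 37, 52, 74, 100, 115
n = 115; position = n/4 = 28.75.
This falls in the class 15 – <20: L = 15, F = 25, f = 12, h = 5.
Lower quartile ≈ 15 + ((28.75 − 25) / 12) × 5 = 16.5625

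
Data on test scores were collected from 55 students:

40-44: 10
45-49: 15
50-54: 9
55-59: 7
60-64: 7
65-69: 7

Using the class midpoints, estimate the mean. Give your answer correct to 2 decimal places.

52.64

Midpoints: 42, 47, 52, 57, 62, 67
Σfm = 10×42 + 15×47 + 9×52 + 7×57 + 7×62 + 7×67 = 2895
n = Σf = 55
Mean = 2895 / 55 = 52.6364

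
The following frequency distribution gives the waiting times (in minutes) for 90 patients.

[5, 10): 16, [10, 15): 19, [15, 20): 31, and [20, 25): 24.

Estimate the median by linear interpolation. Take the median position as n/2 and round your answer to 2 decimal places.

Cumulative frequencies: 16, 35, 66, 90
n = 90; position = n/2 = 45.
This falls in the class [15, 20): L = 15, F = 35, f = 31, h = 5.
Median ≈ 15 + ((45 − 35) / 31) × 5 = 16.6129

16.61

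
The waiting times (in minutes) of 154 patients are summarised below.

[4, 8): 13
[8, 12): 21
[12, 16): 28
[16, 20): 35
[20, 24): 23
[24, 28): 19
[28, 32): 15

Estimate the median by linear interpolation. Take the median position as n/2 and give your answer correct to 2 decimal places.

Cumulative frequencies: 13, 34, 62, 97, 120, 139, 154
n = 154; position = n/2 = 77.
This falls in the class [16, 20): L = 16, F = 62, f = 35, h = 4.
Median ≈ 16 + ((77 − 62) / 35) × 4 = 17.7143

17.71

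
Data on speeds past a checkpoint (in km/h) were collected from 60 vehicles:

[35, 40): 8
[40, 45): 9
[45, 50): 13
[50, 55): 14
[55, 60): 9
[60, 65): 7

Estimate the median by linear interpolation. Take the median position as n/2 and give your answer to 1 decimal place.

50.0

Cumulative frequencies: 8, 17, 30, 44, 53, 60
n = 60; position = n/2 = 30.
This falls in the class [45, 50): L = 45, F = 17, f = 13, h = 5.
Median ≈ 45 + ((30 − 17) / 13) × 5 = 50.0000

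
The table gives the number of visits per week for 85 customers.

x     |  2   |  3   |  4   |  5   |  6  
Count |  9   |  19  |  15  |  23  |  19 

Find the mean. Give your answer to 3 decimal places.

Values: 2, 3, 4, 5, 6
Σfx = 9×2 + 19×3 + 15×4 + 23×5 + 19×6 = 364
n = Σf = 85
Mean = 364 / 85 = 4.2824

4.282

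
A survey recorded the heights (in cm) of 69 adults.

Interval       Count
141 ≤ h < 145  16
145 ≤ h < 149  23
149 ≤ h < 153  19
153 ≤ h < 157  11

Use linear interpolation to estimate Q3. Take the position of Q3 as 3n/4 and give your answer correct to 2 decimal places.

151.68

Cumulative frequencies: 16, 39, 58, 69
n = 69; position = 3n/4 = 51.75.
This falls in the class 149 ≤ h < 153: L = 149, F = 39, f = 19, h = 4.
Upper quartile ≈ 149 + ((51.75 − 39) / 19) × 4 = 151.6842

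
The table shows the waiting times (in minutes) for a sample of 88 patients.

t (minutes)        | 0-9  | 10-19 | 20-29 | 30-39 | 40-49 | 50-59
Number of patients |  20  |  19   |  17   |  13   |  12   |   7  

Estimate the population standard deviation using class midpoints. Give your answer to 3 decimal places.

Midpoints: 4.5, 14.5, 24.5, 34.5, 44.5, 54.5
n = 88, Σfm = 2146, mean = 24.3864
Σfm² = 74632
Σf(m − x̄)² = Σfm² − (Σfm)²/n = 74632 − 2146²/88 = 22298.8636
Population variance = 22298.8636 / 88 = 253.3962
Standard deviation = √253.3962 = 15.9184

15.918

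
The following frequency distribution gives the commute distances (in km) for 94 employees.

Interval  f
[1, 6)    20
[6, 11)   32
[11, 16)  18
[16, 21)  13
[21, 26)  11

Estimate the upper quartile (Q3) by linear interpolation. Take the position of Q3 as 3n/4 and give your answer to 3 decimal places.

16.192

Cumulative frequencies: 20, 52, 70, 83, 94
n = 94; position = 3n/4 = 70.5.
This falls in the class [16, 21): L = 16, F = 70, f = 13, h = 5.
Upper quartile ≈ 16 + ((70.5 − 70) / 13) × 5 = 16.1923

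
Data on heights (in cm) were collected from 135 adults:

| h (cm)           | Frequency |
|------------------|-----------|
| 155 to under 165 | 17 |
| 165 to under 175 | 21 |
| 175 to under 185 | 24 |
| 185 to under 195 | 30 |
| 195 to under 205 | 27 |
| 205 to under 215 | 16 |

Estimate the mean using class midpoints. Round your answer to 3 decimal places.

185.704

Midpoints: 160, 170, 180, 190, 200, 210
Σfm = 17×160 + 21×170 + 24×180 + 30×190 + 27×200 + 16×210 = 25070
n = Σf = 135
Mean = 25070 / 135 = 185.7037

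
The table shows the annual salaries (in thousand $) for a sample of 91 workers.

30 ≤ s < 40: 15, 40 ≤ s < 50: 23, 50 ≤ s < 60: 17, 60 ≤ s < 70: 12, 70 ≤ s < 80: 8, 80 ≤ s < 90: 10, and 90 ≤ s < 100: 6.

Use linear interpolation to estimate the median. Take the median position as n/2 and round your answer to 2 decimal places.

Cumulative frequencies: 15, 38, 55, 67, 75, 85, 91
n = 91; position = n/2 = 45.5.
This falls in the class 50 ≤ s < 60: L = 50, F = 38, f = 17, h = 10.
Median ≈ 50 + ((45.5 − 38) / 17) × 10 = 54.4118

54.41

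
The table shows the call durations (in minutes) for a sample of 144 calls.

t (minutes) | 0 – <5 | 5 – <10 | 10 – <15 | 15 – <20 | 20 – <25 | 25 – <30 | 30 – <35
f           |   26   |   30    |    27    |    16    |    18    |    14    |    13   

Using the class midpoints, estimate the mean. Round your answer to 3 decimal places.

Midpoints: 2.5, 7.5, 12.5, 17.5, 22.5, 27.5, 32.5
Σfm = 26×2.5 + 30×7.5 + 27×12.5 + 16×17.5 + 18×22.5 + 14×27.5 + 13×32.5 = 2120
n = Σf = 144
Mean = 2120 / 144 = 14.7222

14.722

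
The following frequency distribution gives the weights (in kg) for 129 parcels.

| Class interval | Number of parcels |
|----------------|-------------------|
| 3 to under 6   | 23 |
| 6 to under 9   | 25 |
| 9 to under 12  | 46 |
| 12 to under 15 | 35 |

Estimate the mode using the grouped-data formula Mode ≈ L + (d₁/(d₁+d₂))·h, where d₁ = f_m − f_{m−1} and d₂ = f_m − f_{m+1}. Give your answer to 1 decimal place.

Modal class: 9 to under 12 (highest frequency 46).
d₁ = 46 − 25 = 21, d₂ = 46 − 35 = 11
Mode ≈ 9 + (21/(21+11)) × 3 = 9 + 1.9688 = 10.9688

11.0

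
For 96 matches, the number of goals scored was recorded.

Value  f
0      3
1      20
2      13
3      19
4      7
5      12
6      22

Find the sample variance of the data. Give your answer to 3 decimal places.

3.792

Values: 0, 1, 2, 3, 4, 5, 6
n = 96, Σfx = 323, mean = 3.3646
Σfx² = 1447
Σf(x − x̄)² = Σfx² − (Σfx)²/n = 1447 − 323²/96 = 360.2396
Sample variance = 360.2396 / 95 = 3.7920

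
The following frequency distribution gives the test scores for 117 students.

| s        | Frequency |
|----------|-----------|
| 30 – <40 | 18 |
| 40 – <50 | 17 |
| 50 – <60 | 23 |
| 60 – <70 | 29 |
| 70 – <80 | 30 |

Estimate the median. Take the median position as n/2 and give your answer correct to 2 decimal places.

Cumulative frequencies: 18, 35, 58, 87, 117
n = 117; position = n/2 = 58.5.
This falls in the class 60 – <70: L = 60, F = 58, f = 29, h = 10.
Median ≈ 60 + ((58.5 − 58) / 29) × 10 = 60.1724

60.17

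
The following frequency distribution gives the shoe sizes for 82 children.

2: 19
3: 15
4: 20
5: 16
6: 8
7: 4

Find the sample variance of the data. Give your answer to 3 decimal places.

2.148

Values: 2, 3, 4, 5, 6, 7
n = 82, Σfx = 319, mean = 3.8902
Σfx² = 1415
Σf(x − x̄)² = Σfx² − (Σfx)²/n = 1415 − 319²/82 = 174.0122
Sample variance = 174.0122 / 81 = 2.1483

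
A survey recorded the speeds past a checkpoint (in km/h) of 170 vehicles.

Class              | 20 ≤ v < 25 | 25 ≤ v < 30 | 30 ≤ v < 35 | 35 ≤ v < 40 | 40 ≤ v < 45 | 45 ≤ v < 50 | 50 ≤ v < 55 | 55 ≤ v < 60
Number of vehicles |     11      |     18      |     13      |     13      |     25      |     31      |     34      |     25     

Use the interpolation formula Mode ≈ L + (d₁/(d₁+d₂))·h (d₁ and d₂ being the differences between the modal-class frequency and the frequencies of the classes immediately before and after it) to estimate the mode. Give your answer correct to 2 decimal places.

Modal class: 50 ≤ v < 55 (highest frequency 34).
d₁ = 34 − 31 = 3, d₂ = 34 − 25 = 9
Mode ≈ 50 + (3/(3+9)) × 5 = 50 + 1.2500 = 51.2500

51.25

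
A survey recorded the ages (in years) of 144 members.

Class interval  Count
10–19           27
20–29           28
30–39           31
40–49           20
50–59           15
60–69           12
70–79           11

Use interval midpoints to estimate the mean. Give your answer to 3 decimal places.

37.833

Midpoints: 14.5, 24.5, 34.5, 44.5, 54.5, 64.5, 74.5
Σfm = 27×14.5 + 28×24.5 + 31×34.5 + 20×44.5 + 15×54.5 + 12×64.5 + 11×74.5 = 5448
n = Σf = 144
Mean = 5448 / 144 = 37.8333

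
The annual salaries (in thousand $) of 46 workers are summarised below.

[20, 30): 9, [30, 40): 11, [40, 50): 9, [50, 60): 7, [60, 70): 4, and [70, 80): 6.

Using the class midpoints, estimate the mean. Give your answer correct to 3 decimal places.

45.870

Midpoints: 25, 35, 45, 55, 65, 75
Σfm = 9×25 + 11×35 + 9×45 + 7×55 + 4×65 + 6×75 = 2110
n = Σf = 46
Mean = 2110 / 46 = 45.8696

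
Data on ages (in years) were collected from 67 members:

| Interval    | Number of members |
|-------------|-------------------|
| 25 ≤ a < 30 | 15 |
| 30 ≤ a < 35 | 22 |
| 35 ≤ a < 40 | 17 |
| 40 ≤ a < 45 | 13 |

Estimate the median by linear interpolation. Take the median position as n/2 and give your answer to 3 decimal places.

Cumulative frequencies: 15, 37, 54, 67
n = 67; position = n/2 = 33.5.
This falls in the class 30 ≤ a < 35: L = 30, F = 15, f = 22, h = 5.
Median ≈ 30 + ((33.5 − 15) / 22) × 5 = 34.2045

34.205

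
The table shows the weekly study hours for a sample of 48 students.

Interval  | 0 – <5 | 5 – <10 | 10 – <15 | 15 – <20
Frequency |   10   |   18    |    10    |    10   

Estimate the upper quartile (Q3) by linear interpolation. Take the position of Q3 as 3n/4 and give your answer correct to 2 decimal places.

14.00

Cumulative frequencies: 10, 28, 38, 48
n = 48; position = 3n/4 = 36.
This falls in the class 10 – <15: L = 10, F = 28, f = 10, h = 5.
Upper quartile ≈ 10 + ((36 − 28) / 10) × 5 = 14.0000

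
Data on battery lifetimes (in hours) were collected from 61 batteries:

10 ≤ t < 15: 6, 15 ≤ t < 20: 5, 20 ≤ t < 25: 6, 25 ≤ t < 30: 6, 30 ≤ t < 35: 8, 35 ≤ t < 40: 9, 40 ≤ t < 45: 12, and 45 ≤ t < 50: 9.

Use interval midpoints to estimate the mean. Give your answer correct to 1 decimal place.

Midpoints: 12.5, 17.5, 22.5, 27.5, 32.5, 37.5, 42.5, 47.5
Σfm = 6×12.5 + 5×17.5 + 6×22.5 + 6×27.5 + 8×32.5 + 9×37.5 + 12×42.5 + 9×47.5 = 1997.5
n = Σf = 61
Mean = 1997.5 / 61 = 32.7459

32.7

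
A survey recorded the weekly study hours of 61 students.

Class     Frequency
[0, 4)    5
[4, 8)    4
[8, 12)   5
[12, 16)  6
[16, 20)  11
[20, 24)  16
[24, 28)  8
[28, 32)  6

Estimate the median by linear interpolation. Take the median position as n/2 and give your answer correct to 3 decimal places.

19.818

Cumulative frequencies: 5, 9, 14, 20, 31, 47, 55, 61
n = 61; position = n/2 = 30.5.
This falls in the class [16, 20): L = 16, F = 20, f = 11, h = 4.
Median ≈ 16 + ((30.5 − 20) / 11) × 4 = 19.8182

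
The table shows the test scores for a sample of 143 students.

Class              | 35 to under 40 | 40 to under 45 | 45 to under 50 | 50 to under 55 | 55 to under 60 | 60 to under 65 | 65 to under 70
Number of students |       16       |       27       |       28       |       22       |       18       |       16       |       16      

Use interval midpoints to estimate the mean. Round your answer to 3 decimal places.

Midpoints: 37.5, 42.5, 47.5, 52.5, 57.5, 62.5, 67.5
Σfm = 16×37.5 + 27×42.5 + 28×47.5 + 22×52.5 + 18×57.5 + 16×62.5 + 16×67.5 = 7347.5
n = Σf = 143
Mean = 7347.5 / 143 = 51.3811

51.381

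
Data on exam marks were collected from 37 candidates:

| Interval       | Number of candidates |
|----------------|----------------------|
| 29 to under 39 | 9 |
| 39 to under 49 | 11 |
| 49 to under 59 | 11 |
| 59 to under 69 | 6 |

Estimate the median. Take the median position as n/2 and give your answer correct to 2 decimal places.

47.64

Cumulative frequencies: 9, 20, 31, 37
n = 37; position = n/2 = 18.5.
This falls in the class 39 to under 49: L = 39, F = 9, f = 11, h = 10.
Median ≈ 39 + ((18.5 − 9) / 11) × 10 = 47.6364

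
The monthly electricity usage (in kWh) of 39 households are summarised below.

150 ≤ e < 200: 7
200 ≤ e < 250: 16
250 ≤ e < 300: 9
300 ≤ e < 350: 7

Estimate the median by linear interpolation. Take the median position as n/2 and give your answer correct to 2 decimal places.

239.06

Cumulative frequencies: 7, 23, 32, 39
n = 39; position = n/2 = 19.5.
This falls in the class 200 ≤ e < 250: L = 200, F = 7, f = 16, h = 50.
Median ≈ 200 + ((19.5 − 7) / 16) × 50 = 239.0625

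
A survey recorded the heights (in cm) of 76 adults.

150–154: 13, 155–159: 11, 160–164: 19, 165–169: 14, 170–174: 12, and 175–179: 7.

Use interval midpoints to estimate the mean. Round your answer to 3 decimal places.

163.447

Midpoints: 152, 157, 162, 167, 172, 177
Σfm = 13×152 + 11×157 + 19×162 + 14×167 + 12×172 + 7×177 = 12422
n = Σf = 76
Mean = 12422 / 76 = 163.4474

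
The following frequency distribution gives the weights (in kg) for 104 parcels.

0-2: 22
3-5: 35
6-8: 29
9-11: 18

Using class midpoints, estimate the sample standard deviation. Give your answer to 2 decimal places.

Midpoints: 1, 4, 7, 10
n = 104, Σfm = 545, mean = 5.2404
Σfm² = 3803
Σf(m − x̄)² = Σfm² − (Σfm)²/n = 3803 − 545²/104 = 946.9904
Sample variance = 946.9904 / 103 = 9.1941
Standard deviation = √9.1941 = 3.0322

3.03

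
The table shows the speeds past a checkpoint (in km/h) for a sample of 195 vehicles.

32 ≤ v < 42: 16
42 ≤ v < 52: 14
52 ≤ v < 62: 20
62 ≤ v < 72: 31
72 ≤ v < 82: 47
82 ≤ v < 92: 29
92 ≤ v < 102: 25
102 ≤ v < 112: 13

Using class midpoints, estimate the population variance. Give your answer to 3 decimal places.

Midpoints: 37, 47, 57, 67, 77, 87, 97, 107
n = 195, Σfm = 14425, mean = 73.9744
Σfm² = 1139195
Σf(m − x̄)² = Σfm² − (Σfm)²/n = 1139195 − 14425²/195 = 72114.8718
Population variance = 72114.8718 / 195 = 369.8199

369.820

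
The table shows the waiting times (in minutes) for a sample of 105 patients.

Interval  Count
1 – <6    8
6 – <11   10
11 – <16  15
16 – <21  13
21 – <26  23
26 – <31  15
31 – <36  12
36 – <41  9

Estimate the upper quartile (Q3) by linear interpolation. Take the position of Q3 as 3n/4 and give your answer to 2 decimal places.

29.25

Cumulative frequencies: 8, 18, 33, 46, 69, 84, 96, 105
n = 105; position = 3n/4 = 78.75.
This falls in the class 26 – <31: L = 26, F = 69, f = 15, h = 5.
Upper quartile ≈ 26 + ((78.75 − 69) / 15) × 5 = 29.2500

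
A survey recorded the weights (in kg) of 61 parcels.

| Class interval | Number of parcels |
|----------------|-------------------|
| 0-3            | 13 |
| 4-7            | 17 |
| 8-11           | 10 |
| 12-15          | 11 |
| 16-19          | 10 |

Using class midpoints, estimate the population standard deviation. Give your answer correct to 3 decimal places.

5.555

Midpoints: 1.5, 5.5, 9.5, 13.5, 17.5
n = 61, Σfm = 531.5, mean = 8.7131
Σfm² = 6513.25
Σf(m − x̄)² = Σfm² − (Σfm)²/n = 6513.25 − 531.5²/61 = 1882.2295
Population variance = 1882.2295 / 61 = 30.8562
Standard deviation = √30.8562 = 5.5548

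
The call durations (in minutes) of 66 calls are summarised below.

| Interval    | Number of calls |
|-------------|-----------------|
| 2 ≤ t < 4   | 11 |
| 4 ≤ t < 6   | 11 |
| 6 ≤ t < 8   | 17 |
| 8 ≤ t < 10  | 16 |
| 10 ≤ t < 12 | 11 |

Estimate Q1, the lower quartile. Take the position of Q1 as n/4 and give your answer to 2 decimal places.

Cumulative frequencies: 11, 22, 39, 55, 66
n = 66; position = n/4 = 16.5.
This falls in the class 4 ≤ t < 6: L = 4, F = 11, f = 11, h = 2.
Lower quartile ≈ 4 + ((16.5 − 11) / 11) × 2 = 5.0000

5.00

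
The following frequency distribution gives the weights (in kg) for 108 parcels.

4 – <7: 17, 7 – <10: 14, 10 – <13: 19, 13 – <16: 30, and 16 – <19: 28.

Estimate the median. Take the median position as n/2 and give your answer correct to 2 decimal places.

Cumulative frequencies: 17, 31, 50, 80, 108
n = 108; position = n/2 = 54.
This falls in the class 13 – <16: L = 13, F = 50, f = 30, h = 3.
Median ≈ 13 + ((54 − 50) / 30) × 3 = 13.4000

13.40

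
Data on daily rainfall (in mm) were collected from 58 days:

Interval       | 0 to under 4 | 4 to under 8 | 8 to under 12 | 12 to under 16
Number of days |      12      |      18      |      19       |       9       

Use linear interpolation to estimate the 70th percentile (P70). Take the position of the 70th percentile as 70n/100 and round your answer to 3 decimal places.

Cumulative frequencies: 12, 30, 49, 58
n = 58; position = 70n/100 = 40.6.
This falls in the class 8 to under 12: L = 8, F = 30, f = 19, h = 4.
70th percentile ≈ 8 + ((40.6 − 30) / 19) × 4 = 10.2316

10.232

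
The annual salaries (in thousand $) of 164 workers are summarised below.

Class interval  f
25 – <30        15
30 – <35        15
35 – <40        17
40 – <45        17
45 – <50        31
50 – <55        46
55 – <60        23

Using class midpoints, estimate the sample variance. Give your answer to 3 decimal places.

Midpoints: 27.5, 32.5, 37.5, 42.5, 47.5, 52.5, 57.5
n = 164, Σfm = 7470, mean = 45.5488
Σfm² = 354575
Σf(m − x̄)² = Σfm² − (Σfm)²/n = 354575 − 7470²/164 = 14325.6098
Sample variance = 14325.6098 / 163 = 87.8872

87.887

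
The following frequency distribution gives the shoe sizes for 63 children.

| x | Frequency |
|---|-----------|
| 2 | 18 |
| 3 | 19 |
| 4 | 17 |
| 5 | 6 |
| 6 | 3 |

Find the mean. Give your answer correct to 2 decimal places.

3.32

Values: 2, 3, 4, 5, 6
Σfx = 18×2 + 19×3 + 17×4 + 6×5 + 3×6 = 209
n = Σf = 63
Mean = 209 / 63 = 3.3175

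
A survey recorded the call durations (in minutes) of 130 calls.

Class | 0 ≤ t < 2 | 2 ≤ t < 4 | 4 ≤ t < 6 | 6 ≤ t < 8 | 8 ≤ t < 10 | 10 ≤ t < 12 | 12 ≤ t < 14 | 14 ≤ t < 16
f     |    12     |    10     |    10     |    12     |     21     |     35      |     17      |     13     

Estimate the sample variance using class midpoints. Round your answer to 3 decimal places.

Midpoints: 1, 3, 5, 7, 9, 11, 13, 15
n = 130, Σfm = 1166, mean = 8.9692
Σfm² = 12674
Σf(m − x̄)² = Σfm² − (Σfm)²/n = 12674 − 1166²/130 = 2215.8769
Sample variance = 2215.8769 / 129 = 17.1773

17.177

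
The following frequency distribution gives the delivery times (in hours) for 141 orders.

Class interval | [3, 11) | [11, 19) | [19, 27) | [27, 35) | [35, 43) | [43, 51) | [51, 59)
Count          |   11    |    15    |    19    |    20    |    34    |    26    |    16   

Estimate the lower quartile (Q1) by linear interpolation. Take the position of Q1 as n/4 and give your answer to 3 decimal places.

22.895

Cumulative frequencies: 11, 26, 45, 65, 99, 125, 141
n = 141; position = n/4 = 35.25.
This falls in the class [19, 27): L = 19, F = 26, f = 19, h = 8.
Lower quartile ≈ 19 + ((35.25 − 26) / 19) × 8 = 22.8947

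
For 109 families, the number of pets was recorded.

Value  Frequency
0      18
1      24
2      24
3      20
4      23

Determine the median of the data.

2

Cumulative frequencies: 18, 42, 66, 86, 109
n = 109, so the median is the value in position (n+1)/2 = 55.
Position 55 falls at value 2.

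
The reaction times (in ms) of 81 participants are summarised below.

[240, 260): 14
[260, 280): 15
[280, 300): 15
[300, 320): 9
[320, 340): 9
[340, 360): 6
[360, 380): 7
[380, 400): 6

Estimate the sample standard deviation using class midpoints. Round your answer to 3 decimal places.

44.020

Midpoints: 250, 270, 290, 310, 330, 350, 370, 390
n = 81, Σfm = 24690, mean = 304.8148
Σfm² = 7680900
Σf(m − x̄)² = Σfm² − (Σfm)²/n = 7680900 − 24690²/81 = 155022.2222
Sample variance = 155022.2222 / 80 = 1937.7778
Standard deviation = √1937.7778 = 44.0202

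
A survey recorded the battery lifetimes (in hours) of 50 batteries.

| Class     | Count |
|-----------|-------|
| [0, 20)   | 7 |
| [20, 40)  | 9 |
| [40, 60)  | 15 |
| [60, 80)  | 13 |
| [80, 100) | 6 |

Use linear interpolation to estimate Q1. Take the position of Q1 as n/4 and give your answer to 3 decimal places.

32.222

Cumulative frequencies: 7, 16, 31, 44, 50
n = 50; position = n/4 = 12.5.
This falls in the class [20, 40): L = 20, F = 7, f = 9, h = 20.
Lower quartile ≈ 20 + ((12.5 − 7) / 9) × 20 = 32.2222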